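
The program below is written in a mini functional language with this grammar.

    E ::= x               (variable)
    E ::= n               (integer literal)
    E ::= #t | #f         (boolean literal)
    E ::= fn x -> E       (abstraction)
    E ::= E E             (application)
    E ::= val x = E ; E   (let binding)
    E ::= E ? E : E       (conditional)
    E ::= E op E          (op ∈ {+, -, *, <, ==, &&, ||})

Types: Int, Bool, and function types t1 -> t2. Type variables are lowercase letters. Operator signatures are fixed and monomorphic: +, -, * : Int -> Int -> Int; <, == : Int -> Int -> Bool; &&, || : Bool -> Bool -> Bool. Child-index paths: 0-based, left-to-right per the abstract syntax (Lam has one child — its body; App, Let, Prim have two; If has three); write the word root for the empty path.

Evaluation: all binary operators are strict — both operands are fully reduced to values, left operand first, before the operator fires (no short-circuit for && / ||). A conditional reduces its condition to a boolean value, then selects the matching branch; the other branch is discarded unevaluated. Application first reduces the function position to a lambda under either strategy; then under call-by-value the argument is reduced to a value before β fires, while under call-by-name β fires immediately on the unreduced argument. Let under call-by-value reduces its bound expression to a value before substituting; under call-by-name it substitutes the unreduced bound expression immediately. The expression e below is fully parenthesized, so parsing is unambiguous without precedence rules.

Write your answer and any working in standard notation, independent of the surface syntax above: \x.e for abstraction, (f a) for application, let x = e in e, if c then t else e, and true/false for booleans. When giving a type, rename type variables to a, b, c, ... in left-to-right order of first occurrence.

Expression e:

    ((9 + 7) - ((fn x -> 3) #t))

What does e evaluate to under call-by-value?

Answer: 13

Derivation:
step 0: ((9 + 7) - ((\x.3) true))
step 1: [delta@0] (16 - ((\x.3) true))
step 2: [beta@1] (16 - 3)
step 3: [delta@root] 13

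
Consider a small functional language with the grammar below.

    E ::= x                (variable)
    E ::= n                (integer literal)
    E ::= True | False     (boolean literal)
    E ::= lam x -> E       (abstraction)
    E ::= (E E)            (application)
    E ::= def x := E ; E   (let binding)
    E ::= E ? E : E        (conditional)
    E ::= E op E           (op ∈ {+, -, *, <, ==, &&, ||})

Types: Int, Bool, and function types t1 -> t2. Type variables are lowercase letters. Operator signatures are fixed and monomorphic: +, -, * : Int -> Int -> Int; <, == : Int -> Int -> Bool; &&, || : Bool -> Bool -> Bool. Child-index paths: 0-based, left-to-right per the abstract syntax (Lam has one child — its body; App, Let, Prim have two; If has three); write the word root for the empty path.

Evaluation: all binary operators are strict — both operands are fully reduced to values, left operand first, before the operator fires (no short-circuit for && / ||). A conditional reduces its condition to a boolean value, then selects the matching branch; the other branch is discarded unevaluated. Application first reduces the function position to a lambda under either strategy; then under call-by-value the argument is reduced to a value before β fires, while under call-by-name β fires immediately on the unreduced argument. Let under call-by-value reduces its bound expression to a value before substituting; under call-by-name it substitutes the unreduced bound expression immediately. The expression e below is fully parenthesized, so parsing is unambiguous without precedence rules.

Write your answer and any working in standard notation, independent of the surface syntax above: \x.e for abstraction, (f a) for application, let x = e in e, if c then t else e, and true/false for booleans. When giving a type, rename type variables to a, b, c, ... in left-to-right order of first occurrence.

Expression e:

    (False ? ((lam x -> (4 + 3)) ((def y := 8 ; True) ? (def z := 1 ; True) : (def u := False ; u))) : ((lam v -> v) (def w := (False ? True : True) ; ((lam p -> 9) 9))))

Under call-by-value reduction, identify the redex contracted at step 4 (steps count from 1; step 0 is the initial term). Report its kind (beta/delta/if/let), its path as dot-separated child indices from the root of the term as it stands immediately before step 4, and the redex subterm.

Trace:
step 0: (if false then ((\x.(4 + 3)) (if (let y = 8 in true) then (let z = 1 in true) else (let u = false in u))) else ((\v.v) (let w = (if false then true else true) in ((\p.9) 9))))
step 1: [if@root] ((\v.v) (let w = (if false then true else true) in ((\p.9) 9)))
step 2: [if@1.0] ((\v.v) (let w = true in ((\p.9) 9)))
step 3: [let@1] ((\v.v) ((\p.9) 9))
step 4: [beta@1] ((\v.v) 9)

Answer: beta at 1 : ((\p.9) 9)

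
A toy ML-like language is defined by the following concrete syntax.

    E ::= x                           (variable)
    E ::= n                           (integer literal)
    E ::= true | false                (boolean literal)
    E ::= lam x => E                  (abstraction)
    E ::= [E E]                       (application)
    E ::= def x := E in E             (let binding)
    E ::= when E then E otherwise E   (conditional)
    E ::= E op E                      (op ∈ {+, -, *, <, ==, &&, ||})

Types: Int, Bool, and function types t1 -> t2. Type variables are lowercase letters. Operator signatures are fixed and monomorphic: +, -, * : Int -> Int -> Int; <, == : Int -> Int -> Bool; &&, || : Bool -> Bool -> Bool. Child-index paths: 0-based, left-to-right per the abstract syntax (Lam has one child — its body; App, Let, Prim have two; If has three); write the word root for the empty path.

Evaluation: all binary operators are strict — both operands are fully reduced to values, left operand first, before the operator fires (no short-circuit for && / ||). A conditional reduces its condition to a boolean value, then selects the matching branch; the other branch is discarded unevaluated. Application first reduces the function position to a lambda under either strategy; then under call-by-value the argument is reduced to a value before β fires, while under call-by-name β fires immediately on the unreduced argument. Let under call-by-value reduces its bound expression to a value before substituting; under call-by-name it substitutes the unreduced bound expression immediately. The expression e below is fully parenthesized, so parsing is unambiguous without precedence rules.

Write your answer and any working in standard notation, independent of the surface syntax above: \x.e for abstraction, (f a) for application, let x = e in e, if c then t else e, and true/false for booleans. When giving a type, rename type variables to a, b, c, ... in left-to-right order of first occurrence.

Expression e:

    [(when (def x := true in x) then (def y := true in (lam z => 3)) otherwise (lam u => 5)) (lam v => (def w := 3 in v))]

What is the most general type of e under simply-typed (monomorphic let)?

Answer: Int

Derivation:
let x : Bool
x : Bool
  unify Bool ~ Bool
let y : Bool
\z._ : a -> Int
\u._ : b -> Int
  unify a -> Int ~ b -> Int
  unify a ~ b
  unify Int ~ Int
let w : Int
v : c
\v._ : c -> c
  unify b -> Int ~ (c -> c) -> d
  unify b ~ c -> c
  unify Int ~ d
_ _ : Int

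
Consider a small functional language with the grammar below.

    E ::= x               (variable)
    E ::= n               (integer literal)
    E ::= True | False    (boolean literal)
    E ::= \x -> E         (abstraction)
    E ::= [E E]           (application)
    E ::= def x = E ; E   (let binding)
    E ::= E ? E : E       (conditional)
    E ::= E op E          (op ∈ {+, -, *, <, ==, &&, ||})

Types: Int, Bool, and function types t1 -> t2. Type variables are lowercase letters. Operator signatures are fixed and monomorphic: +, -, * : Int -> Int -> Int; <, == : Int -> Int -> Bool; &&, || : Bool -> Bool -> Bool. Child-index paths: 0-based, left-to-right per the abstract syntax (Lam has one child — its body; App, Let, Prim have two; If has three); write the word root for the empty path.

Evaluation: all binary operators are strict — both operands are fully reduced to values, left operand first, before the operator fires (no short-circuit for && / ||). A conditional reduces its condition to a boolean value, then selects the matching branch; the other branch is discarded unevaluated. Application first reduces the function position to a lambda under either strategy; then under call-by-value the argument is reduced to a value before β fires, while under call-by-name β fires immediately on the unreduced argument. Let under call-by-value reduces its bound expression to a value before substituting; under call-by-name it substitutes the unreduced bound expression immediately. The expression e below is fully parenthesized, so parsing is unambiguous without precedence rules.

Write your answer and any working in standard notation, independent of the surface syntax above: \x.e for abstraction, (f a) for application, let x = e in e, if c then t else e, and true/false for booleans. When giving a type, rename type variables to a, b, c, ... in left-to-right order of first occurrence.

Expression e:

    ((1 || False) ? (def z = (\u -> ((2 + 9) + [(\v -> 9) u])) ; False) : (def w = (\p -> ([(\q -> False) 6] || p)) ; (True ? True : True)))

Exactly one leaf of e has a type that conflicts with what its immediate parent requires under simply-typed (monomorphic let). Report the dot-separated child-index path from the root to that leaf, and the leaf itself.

Trace:
  unify Int ~ Bool
  FAIL: mismatch Int ~ Bool

Answer: 0.0 : 1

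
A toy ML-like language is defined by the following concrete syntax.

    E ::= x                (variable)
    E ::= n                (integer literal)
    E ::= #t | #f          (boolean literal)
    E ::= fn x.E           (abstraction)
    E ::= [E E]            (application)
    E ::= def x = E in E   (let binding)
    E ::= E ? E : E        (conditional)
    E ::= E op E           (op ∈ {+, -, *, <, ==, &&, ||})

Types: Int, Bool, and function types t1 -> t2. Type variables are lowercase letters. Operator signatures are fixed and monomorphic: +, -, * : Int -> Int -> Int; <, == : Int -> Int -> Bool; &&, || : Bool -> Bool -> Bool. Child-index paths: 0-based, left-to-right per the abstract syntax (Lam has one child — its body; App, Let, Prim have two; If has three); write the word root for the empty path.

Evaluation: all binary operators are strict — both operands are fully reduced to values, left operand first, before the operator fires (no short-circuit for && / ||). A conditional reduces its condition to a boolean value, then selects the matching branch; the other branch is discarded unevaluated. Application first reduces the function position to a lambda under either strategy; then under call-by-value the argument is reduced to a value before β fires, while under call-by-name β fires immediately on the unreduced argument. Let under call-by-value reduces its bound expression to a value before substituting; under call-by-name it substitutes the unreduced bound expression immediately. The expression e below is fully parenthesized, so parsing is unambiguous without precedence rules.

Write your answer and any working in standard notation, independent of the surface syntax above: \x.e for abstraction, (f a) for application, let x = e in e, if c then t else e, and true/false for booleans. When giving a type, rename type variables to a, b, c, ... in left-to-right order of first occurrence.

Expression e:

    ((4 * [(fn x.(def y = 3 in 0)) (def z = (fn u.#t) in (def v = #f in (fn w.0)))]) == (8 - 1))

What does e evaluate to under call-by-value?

Answer: false

Derivation:
step 0: ((4 * ((\x.(let y = 3 in 0)) (let z = (\u.true) in (let v = false in (\w.0))))) == (8 - 1))
step 1: [let@0.1.1] ((4 * ((\x.(let y = 3 in 0)) (let v = false in (\w.0)))) == (8 - 1))
step 2: [let@0.1.1] ((4 * ((\x.(let y = 3 in 0)) (\w.0))) == (8 - 1))
step 3: [beta@0.1] ((4 * (let y = 3 in 0)) == (8 - 1))
step 4: [let@0.1] ((4 * 0) == (8 - 1))
step 5: [delta@0] (0 == (8 - 1))
step 6: [delta@1] (0 == 7)
step 7: [delta@root] false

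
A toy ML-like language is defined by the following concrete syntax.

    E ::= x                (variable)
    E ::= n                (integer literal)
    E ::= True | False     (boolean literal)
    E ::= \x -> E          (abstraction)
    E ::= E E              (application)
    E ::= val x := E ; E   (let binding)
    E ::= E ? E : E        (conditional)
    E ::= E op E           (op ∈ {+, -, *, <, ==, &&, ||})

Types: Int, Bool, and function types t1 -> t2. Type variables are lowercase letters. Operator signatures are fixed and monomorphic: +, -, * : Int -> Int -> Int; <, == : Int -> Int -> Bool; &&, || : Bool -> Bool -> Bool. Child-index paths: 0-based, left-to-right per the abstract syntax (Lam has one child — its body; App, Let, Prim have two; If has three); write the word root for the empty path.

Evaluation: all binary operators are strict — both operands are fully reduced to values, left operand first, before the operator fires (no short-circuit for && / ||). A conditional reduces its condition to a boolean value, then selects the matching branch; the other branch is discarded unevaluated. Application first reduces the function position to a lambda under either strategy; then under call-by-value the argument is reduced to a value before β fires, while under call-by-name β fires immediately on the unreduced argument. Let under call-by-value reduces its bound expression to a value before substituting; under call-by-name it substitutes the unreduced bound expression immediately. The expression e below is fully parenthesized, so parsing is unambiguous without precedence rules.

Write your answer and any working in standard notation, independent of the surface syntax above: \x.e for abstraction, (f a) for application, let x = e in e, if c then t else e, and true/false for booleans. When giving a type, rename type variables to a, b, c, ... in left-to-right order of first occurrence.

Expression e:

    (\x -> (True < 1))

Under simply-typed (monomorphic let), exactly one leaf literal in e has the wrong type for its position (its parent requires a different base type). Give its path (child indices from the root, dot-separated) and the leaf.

Derivation:
  unify Bool ~ Int
  FAIL: mismatch Bool ~ Int

Answer: 0.0 : true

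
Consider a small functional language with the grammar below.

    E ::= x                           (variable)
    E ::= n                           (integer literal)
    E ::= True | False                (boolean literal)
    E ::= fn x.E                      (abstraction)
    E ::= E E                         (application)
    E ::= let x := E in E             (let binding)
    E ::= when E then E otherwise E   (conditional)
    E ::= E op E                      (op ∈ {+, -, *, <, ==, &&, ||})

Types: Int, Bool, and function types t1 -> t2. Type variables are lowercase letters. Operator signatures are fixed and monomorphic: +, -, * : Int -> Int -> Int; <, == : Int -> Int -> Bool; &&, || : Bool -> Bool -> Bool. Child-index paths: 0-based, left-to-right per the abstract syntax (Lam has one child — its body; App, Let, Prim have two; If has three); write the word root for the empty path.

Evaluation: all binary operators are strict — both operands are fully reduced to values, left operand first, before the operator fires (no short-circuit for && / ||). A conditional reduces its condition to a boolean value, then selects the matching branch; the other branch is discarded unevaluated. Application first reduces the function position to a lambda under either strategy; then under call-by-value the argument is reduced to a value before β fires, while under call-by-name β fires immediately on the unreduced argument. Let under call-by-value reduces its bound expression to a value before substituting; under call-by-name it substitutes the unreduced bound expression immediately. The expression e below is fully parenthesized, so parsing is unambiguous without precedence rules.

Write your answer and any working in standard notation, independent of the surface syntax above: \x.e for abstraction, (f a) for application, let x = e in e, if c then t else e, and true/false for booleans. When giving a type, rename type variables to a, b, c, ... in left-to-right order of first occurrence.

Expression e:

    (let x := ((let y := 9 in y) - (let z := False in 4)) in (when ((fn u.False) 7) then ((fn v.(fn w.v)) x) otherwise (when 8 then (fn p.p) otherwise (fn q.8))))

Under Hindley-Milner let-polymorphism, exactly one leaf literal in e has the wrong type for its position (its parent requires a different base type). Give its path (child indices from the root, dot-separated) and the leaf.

Working:
let y : Int
y : Int
  unify Int ~ Int
let z : Bool
  unify Int ~ Int
let x : Int
\u._ : a -> Bool
  unify a -> Bool ~ Int -> b
  unify a ~ Int
  unify Bool ~ b
_ _ : Bool
  unify Bool ~ Bool
v : c
\w._ : d -> c
\v._ : c -> d -> c
x : Int
  unify c -> d -> c ~ Int -> e
  unify c ~ Int
  unify d -> Int ~ e
_ _ : d -> Int
  unify Int ~ Bool
  FAIL: mismatch Int ~ Bool

Answer: 1.2.0 : 8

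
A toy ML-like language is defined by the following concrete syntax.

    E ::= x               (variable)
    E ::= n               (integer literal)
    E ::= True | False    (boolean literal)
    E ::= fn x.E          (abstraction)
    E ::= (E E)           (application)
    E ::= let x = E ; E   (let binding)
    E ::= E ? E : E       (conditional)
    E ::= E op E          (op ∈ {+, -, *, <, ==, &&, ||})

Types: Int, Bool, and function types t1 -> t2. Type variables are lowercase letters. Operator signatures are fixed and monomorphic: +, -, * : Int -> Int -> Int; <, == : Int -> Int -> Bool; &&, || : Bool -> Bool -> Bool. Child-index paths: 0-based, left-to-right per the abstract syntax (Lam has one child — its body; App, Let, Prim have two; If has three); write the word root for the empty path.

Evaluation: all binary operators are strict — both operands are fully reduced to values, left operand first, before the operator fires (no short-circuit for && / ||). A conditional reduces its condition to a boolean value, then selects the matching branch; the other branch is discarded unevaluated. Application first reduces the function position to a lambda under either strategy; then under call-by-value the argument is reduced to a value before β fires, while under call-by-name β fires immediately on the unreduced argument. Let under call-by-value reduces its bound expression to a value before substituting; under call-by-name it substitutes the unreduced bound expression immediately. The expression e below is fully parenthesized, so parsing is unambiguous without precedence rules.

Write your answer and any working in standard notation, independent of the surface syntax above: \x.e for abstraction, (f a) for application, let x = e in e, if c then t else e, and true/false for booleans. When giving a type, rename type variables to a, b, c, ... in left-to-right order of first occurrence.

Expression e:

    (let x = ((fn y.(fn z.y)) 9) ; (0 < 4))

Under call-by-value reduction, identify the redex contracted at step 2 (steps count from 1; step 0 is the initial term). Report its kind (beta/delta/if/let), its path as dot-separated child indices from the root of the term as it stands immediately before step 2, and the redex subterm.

Derivation:
step 0: (let x = ((\y.(\z.y)) 9) in (0 < 4))
step 1: [beta@0] (let x = (\z.9) in (0 < 4))
step 2: [let@root] (0 < 4)

Answer: let at root : (let x = (\z.9) in (0 < 4))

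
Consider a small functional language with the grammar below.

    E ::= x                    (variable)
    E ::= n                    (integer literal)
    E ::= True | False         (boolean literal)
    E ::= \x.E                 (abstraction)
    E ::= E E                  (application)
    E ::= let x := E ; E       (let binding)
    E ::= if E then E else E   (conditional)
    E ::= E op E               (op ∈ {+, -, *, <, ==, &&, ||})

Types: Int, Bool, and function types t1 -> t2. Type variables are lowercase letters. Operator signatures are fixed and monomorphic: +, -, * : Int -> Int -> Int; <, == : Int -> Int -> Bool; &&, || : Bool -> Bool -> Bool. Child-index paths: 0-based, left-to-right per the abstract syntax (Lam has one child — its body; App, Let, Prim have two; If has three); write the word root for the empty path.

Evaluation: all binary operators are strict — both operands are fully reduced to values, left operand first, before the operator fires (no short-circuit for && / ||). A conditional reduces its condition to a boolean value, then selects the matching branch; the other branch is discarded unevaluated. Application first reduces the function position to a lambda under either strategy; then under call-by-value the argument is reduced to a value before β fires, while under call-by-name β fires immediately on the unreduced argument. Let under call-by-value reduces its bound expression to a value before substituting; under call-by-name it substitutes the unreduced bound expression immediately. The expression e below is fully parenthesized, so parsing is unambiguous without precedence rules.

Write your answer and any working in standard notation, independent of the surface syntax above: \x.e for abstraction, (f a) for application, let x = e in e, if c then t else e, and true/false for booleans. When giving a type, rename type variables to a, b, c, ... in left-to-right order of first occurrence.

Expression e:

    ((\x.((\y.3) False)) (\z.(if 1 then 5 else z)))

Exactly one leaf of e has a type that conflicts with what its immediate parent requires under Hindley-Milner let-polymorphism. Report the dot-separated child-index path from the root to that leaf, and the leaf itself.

Working:
\y._ : b -> Int
  unify b -> Int ~ Bool -> c
  unify b ~ Bool
  unify Int ~ c
_ _ : Int
\x._ : a -> Int
  unify Int ~ Bool
  FAIL: mismatch Int ~ Bool

Answer: 1.0.0 : 1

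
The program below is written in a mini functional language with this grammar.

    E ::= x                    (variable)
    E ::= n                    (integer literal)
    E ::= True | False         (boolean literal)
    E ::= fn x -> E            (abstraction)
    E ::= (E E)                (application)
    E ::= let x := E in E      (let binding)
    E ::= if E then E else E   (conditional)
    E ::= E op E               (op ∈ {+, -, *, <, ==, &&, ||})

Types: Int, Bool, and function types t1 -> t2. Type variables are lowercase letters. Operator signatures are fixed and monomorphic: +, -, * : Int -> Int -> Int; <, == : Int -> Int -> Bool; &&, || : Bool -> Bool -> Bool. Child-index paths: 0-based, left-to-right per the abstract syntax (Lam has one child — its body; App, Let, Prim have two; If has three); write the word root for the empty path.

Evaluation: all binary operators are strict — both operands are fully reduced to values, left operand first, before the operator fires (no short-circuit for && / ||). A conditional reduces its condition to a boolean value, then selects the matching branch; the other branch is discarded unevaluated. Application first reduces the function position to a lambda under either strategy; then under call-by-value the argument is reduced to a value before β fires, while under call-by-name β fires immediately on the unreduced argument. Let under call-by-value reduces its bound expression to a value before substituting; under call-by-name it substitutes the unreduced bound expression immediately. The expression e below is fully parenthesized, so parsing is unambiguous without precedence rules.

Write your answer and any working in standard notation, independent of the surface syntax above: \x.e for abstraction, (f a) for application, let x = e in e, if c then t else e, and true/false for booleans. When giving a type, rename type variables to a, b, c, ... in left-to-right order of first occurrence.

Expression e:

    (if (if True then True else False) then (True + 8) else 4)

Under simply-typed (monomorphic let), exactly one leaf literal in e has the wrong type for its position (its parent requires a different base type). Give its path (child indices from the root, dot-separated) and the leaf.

Working:
  unify Bool ~ Bool
  unify Bool ~ Bool
  unify Bool ~ Bool
  unify Bool ~ Int
  FAIL: mismatch Bool ~ Int

Answer: 1.0 : true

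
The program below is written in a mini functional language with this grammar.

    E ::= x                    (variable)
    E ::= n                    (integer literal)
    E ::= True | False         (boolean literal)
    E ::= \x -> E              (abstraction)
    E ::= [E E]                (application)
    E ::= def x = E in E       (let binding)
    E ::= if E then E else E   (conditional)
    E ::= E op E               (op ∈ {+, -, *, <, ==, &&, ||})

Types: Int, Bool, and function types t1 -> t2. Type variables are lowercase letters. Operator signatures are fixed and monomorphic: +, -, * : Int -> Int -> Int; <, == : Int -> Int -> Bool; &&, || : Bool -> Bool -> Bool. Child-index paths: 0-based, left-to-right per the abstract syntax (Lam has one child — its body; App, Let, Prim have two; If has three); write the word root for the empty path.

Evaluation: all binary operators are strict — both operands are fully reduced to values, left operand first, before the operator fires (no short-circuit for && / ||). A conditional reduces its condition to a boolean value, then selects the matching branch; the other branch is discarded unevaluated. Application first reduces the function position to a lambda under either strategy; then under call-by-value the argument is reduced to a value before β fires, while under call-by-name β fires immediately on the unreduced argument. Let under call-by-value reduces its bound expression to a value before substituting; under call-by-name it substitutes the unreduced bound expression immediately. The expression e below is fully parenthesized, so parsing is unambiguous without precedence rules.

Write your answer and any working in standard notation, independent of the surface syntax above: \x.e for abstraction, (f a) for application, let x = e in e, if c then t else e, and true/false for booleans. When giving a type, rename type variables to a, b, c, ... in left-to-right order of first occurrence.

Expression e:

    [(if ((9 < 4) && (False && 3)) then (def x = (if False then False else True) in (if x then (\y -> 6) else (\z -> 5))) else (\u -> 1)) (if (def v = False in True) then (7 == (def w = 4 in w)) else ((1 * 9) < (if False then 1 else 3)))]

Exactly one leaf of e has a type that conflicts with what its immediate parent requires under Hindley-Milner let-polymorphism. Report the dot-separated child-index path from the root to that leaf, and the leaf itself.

Answer: 0.0.1.1 : 3

Trace:
  unify Int ~ Int
  unify Int ~ Int
  unify Bool ~ Bool
  unify Bool ~ Bool
  unify Int ~ Bool
  FAIL: mismatch Int ~ Bool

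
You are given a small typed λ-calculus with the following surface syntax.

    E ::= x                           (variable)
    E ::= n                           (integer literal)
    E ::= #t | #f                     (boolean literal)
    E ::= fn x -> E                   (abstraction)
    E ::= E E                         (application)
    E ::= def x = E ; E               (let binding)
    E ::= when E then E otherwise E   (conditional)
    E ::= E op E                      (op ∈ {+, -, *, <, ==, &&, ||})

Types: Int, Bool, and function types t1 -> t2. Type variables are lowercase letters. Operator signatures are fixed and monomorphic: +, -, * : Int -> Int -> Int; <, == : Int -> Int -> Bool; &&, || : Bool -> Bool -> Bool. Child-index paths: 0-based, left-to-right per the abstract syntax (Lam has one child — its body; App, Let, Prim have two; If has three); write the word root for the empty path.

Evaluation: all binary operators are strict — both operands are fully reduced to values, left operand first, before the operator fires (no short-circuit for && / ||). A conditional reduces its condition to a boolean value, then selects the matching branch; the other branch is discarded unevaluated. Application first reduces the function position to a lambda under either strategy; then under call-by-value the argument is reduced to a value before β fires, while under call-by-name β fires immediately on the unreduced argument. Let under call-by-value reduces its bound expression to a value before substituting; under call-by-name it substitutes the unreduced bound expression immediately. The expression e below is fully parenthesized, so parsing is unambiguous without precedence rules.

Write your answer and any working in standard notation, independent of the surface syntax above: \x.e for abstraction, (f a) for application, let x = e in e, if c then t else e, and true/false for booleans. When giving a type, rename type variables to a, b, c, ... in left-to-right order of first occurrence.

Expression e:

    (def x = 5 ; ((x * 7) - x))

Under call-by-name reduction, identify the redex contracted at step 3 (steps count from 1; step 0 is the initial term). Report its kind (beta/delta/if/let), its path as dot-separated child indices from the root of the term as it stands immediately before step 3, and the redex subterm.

Answer: delta at root : (35 - 5)

Trace:
step 0: (let x = 5 in ((x * 7) - x))
step 1: [let@root] ((5 * 7) - 5)
step 2: [delta@0] (35 - 5)
step 3: [delta@root] 30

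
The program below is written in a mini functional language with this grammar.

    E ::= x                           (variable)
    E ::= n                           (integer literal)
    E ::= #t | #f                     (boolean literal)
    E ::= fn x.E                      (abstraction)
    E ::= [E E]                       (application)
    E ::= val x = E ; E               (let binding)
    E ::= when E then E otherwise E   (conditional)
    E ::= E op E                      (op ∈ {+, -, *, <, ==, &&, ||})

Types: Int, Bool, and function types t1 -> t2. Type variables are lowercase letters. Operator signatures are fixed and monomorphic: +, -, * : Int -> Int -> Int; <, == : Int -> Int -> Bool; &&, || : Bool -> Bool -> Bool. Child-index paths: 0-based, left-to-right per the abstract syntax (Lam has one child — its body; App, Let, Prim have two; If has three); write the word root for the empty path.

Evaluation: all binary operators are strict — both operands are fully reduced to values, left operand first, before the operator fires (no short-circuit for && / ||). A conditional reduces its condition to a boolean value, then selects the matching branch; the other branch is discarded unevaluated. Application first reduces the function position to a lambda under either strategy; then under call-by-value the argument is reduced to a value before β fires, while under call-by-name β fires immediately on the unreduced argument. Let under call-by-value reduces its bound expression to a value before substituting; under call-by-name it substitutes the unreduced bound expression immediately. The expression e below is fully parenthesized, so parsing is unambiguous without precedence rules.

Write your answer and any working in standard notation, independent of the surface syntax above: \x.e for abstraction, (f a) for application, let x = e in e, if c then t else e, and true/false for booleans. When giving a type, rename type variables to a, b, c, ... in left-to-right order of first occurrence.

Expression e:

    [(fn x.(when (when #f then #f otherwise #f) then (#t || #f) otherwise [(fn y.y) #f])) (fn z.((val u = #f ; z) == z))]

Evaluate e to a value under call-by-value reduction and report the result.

Derivation:
step 0: ((\x.(if (if false then false else false) then (true || false) else ((\y.y) false))) (\z.((let u = false in z) == z)))
step 1: [beta@root] (if (if false then false else false) then (true || false) else ((\y.y) false))
step 2: [if@0] (if false then (true || false) else ((\y.y) false))
step 3: [if@root] ((\y.y) false)
step 4: [beta@root] false

Answer: false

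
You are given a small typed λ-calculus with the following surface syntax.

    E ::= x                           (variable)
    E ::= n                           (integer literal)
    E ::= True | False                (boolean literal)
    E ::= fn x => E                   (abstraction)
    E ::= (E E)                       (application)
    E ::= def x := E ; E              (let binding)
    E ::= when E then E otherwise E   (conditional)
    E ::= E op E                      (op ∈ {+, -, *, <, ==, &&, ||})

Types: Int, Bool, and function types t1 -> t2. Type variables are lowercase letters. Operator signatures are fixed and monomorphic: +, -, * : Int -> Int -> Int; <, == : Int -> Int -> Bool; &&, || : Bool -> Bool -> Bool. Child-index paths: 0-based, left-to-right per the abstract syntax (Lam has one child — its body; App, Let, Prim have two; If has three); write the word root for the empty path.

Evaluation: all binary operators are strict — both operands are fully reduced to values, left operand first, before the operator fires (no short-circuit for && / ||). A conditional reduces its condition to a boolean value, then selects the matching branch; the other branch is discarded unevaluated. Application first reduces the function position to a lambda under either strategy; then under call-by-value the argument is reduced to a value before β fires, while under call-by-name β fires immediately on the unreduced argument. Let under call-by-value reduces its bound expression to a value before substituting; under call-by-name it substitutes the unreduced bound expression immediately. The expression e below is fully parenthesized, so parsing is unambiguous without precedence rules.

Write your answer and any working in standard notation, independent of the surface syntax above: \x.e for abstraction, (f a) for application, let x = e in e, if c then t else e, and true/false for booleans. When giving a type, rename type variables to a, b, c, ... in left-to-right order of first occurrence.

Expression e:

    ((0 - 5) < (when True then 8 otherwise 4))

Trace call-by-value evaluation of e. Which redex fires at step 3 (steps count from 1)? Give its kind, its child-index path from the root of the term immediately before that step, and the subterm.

Answer: delta at root : (-5 < 8)

Derivation:
step 0: ((0 - 5) < (if true then 8 else 4))
step 1: [delta@0] (-5 < (if true then 8 else 4))
step 2: [if@1] (-5 < 8)
step 3: [delta@root] true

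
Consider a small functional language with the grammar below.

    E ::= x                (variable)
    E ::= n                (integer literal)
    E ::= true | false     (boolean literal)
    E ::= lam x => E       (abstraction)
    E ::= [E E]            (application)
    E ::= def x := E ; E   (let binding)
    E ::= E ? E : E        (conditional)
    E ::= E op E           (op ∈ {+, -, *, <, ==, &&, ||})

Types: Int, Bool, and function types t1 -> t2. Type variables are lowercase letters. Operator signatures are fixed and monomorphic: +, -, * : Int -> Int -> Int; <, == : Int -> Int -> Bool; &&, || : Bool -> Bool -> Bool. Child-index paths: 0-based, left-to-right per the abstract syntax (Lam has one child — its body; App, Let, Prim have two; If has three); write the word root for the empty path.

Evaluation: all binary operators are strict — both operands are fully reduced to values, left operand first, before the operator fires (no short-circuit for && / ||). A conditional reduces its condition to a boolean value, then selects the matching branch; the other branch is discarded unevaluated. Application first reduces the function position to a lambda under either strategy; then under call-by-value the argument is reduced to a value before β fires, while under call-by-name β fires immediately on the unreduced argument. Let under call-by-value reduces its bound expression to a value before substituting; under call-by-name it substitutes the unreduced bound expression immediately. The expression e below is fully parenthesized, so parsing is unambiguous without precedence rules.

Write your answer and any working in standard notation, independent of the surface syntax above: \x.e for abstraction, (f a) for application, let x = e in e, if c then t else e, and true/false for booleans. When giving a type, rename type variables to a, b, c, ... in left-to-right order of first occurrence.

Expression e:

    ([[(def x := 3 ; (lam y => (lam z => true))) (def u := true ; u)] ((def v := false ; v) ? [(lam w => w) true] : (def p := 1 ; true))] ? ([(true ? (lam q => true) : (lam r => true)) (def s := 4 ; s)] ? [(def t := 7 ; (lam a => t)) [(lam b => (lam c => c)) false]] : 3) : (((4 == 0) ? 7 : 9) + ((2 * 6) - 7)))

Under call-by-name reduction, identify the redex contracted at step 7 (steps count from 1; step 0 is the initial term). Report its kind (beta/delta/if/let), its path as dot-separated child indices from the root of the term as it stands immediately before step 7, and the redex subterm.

Derivation:
step 0: (if (((let x = 3 in (\y.(\z.true))) (let u = true in u)) (if (let v = false in v) then ((\w.w) true) else (let p = 1 in true))) then (if ((if true then (\q.true) else (\r.true)) (let s = 4 in s)) then ((let t = 7 in (\a.t)) ((\b.(\c.c)) false)) else 3) else ((if (4 == 0) then 7 else 9) + ((2 * 6) - 7)))
step 1: [let@0.0.0] (if (((\y.(\z.true)) (let u = true in u)) (if (let v = false in v) then ((\w.w) true) else (let p = 1 in true))) then (if ((if true then (\q.true) else (\r.true)) (let s = 4 in s)) then ((let t = 7 in (\a.t)) ((\b.(\c.c)) false)) else 3) else ((if (4 == 0) then 7 else 9) + ((2 * 6) - 7)))
step 2: [beta@0.0] (if ((\z.true) (if (let v = false in v) then ((\w.w) true) else (let p = 1 in true))) then (if ((if true then (\q.true) else (\r.true)) (let s = 4 in s)) then ((let t = 7 in (\a.t)) ((\b.(\c.c)) false)) else 3) else ((if (4 == 0) then 7 else 9) + ((2 * 6) - 7)))
step 3: [beta@0] (if true then (if ((if true then (\q.true) else (\r.true)) (let s = 4 in s)) then ((let t = 7 in (\a.t)) ((\b.(\c.c)) false)) else 3) else ((if (4 == 0) then 7 else 9) + ((2 * 6) - 7)))
step 4: [if@root] (if ((if true then (\q.true) else (\r.true)) (let s = 4 in s)) then ((let t = 7 in (\a.t)) ((\b.(\c.c)) false)) else 3)
step 5: [if@0.0] (if ((\q.true) (let s = 4 in s)) then ((let t = 7 in (\a.t)) ((\b.(\c.c)) false)) else 3)
step 6: [beta@0] (if true then ((let t = 7 in (\a.t)) ((\b.(\c.c)) false)) else 3)
step 7: [if@root] ((let t = 7 in (\a.t)) ((\b.(\c.c)) false))

Answer: if at root : (if true then ((let t = 7 in (\a.t)) ((\b.(\c.c)) false)) else 3)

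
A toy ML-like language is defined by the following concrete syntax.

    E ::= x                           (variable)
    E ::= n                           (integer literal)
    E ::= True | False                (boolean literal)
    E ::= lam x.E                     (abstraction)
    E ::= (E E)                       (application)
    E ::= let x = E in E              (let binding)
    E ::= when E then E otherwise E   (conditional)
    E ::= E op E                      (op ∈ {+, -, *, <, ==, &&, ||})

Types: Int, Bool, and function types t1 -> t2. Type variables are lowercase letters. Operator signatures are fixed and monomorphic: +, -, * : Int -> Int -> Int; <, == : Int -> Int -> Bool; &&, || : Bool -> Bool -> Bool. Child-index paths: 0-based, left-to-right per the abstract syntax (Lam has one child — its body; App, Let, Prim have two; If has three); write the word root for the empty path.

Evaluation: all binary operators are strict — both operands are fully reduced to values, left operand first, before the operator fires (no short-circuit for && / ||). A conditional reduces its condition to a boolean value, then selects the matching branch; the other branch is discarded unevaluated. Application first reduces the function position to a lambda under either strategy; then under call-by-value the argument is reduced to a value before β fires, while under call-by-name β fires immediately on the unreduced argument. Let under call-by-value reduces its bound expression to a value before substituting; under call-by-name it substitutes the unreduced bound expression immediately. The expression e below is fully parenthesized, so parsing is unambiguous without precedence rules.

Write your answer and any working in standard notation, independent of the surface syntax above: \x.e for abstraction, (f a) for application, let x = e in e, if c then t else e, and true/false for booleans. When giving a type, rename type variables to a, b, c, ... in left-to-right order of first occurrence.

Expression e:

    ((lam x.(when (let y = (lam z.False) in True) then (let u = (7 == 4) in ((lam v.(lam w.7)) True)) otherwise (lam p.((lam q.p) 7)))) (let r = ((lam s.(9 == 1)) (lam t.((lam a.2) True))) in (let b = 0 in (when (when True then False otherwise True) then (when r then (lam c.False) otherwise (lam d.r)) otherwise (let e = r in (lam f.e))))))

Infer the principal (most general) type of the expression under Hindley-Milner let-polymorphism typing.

Answer: Int -> Int

Working:
\z._ : b -> Bool
let y : forall. b -> Bool
  unify Bool ~ Bool
  unify Int ~ Int
  unify Int ~ Int
let u : Bool
\w._ : d -> Int
\v._ : c -> d -> Int
  unify c -> d -> Int ~ Bool -> e
  unify c ~ Bool
  unify d -> Int ~ e
_ _ : d -> Int
p : f
\q._ : g -> f
  unify g -> f ~ Int -> h
  unify g ~ Int
  unify f ~ h
_ _ : h
\p._ : h -> h
  unify d -> Int ~ h -> h
  unify d ~ h
  unify Int ~ h
\x._ : a -> Int -> Int
  unify Int ~ Int
  unify Int ~ Int
\s._ : i -> Bool
\a._ : k -> Int
  unify k -> Int ~ Bool -> l
  unify k ~ Bool
  unify Int ~ l
_ _ : Int
\t._ : j -> Int
  unify i -> Bool ~ (j -> Int) -> m
  unify i ~ j -> Int
  unify Bool ~ m
_ _ : Bool
let r : Bool
let b : Int
  unify Bool ~ Bool
  unify Bool ~ Bool
  unify Bool ~ Bool
r : Bool
  unify Bool ~ Bool
\c._ : n -> Bool
r : Bool
\d._ : o -> Bool
  unify n -> Bool ~ o -> Bool
  unify n ~ o
  unify Bool ~ Bool
r : Bool
let e : Bool
e : Bool
\f._ : p -> Bool
  unify o -> Bool ~ p -> Bool
  unify o ~ p
  unify Bool ~ Bool
  unify a -> Int -> Int ~ (p -> Bool) -> q
  unify a ~ p -> Bool
  unify Int -> Int ~ q
_ _ : Int -> Int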